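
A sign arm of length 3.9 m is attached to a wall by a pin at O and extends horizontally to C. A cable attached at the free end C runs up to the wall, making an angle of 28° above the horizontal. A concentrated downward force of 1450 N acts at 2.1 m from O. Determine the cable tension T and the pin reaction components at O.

T = 1663 N, O_x = 1468 N, O_y = 669.2 N

ΣM about O: T·sin28°·3.9 − 1450·2.1 = 0 → T = 3045/(3.9·0.469472) = 1663.08 ≈ 1663 N.
ΣF_x = 0: O_x − T·cos28° = 0 → O_x = 1663.08 × 0.882948 = 1468 N.
ΣF_y = 0: O_y + T·sin28° − 1450 = 0 → O_y = 1450 − 1663.08 × 0.469472 = 669.2 N.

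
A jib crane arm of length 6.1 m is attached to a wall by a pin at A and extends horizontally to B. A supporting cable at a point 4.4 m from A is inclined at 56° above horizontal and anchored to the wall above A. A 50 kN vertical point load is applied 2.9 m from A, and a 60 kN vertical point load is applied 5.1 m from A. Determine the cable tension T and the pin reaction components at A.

T = 123.6 kN, A_x = 69.14 kN, A_y = 7.500 kN

ΣM about A: T·sin56°·4.4 − 50·2.9 − 60·5.1 = 0 → T = 451/(4.4·0.829038) = 123.637 ≈ 123.6 kN.
ΣF_x = 0: A_x − T·cos56° = 0 → A_x = 123.637 × 0.559193 = 69.14 kN.
ΣF_y = 0: A_y + T·sin56° − 50 − 60 = 0 → A_y = 110 − 123.637 × 0.829038 = 7.500 kN.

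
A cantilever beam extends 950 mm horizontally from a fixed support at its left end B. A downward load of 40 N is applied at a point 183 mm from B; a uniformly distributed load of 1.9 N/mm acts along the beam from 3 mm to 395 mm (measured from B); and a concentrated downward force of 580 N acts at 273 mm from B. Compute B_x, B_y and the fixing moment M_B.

B_x = 0, B_y = 1365 N, M_B = 313900 N·mm

Resultant of the distributed load: 1.9 × 392 = 744.8 N at 199 mm from B.
ΣF_x = 0: B_x = 0.
ΣF_y = 0: B_y − 40 − 1.9·392 − 580 = 0 → B_y = 1365 N.
ΣM about B: M_B − 40·183 − (1.9·392)·199 − 580·273 = 0 → M_B = 313900 N·mm.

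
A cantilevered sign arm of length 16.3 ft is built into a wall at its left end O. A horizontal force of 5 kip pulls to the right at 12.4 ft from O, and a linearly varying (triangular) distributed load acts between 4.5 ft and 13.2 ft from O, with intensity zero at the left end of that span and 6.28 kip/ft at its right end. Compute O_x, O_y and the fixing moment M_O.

O_x = -5.000 kip, O_y = 27.32 kip, M_O = 281.4 kip·ft

Resultant of the triangular load: ½ × 6.28 × 8.7 = 27.318 kip, acting at 10.3 ft from O (one-third of the span from the peak).
ΣF_x = 0: O_x + 5 = 0 → O_x = -5.000 kip.
ΣF_y = 0: O_y − ½·6.28·8.7 = 0 → O_y = 27.32 kip.
ΣM about O: M_O − (½·6.28·8.7)·10.3 = 0 → M_O = 281.4 kip·ft.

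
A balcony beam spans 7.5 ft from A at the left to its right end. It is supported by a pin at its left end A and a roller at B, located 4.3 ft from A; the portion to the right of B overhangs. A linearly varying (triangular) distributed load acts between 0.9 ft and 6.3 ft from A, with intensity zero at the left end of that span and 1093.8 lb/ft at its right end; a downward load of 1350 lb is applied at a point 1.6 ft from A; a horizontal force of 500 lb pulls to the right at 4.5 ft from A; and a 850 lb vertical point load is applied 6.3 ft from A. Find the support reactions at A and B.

Resultant of the triangular load: ½ × 1093.8 × 5.4 = 2953.26 lb, acting at 4.5 ft from A (one-third of the span from the peak).
Moments about A: B_y·4.3 − (½·1093.8·5.4)·4.5 − 1350·1.6 − 850·6.3 = 0 → B_y = 20804.67/4.3 = 4838.3 ≈ 4838 lb.
ΣF_y = 0: A_y + 4838.3 − ½·1093.8·5.4 − 1350 − 850 = 0 → A_y = 315.0 lb.
ΣF_x = 0: A_x + 500 = 0 → A_x = -500.0 lb.

A_x = -500.0 lb, A_y = 315.0 lb, B_y = 4838 lb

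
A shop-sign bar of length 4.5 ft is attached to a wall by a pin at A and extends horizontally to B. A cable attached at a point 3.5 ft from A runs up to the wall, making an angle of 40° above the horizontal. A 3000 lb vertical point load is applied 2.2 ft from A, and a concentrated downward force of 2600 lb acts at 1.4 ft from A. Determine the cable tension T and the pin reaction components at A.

T = 4552 lb, A_x = 3487 lb, A_y = 2674 lb

ΣM about A: T·sin40°·3.5 − 3000·2.2 − 2600·1.4 = 0 → T = 10240/(3.5·0.642788) = 4551.6 ≈ 4552 lb.
ΣF_x = 0: A_x − T·cos40° = 0 → A_x = 4551.6 × 0.766044 = 3487 lb.
ΣF_y = 0: A_y + T·sin40° − 3000 − 2600 = 0 → A_y = 5600 − 4551.6 × 0.642788 = 2674 lb.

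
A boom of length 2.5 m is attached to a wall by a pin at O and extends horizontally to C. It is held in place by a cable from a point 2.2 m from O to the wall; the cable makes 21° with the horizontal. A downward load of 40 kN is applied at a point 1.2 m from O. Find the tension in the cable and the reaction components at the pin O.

ΣM about O: T·sin21°·2.2 − 40·1.2 = 0 → T = 48/(2.2·0.358368) = 60.8821 ≈ 60.88 kN.
ΣF_x = 0: O_x − T·cos21° = 0 → O_x = 60.8821 × 0.93358 = 56.84 kN.
ΣF_y = 0: O_y + T·sin21° − 40 = 0 → O_y = 40 − 60.8821 × 0.358368 = 18.18 kN.

T = 60.88 kN, O_x = 56.84 kN, O_y = 18.18 kN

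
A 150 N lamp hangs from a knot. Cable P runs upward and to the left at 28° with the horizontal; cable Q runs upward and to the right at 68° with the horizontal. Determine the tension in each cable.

ΣF_x = 0: −T_P·cos28° + T_Q·cos68° = 0 → T_Q = 2.357·T_P.
ΣF_y = 0: T_P·sin28° + T_Q·sin68° = 150.
Substitute: T_P·(0.469472 + 2.357·0.927184) = 150 → T_P = 56.5005 ≈ 56.50 N.
Then T_Q = 2.357 × 56.5005 = 133.2 N.

T_P = 56.50 N, T_Q = 133.2 N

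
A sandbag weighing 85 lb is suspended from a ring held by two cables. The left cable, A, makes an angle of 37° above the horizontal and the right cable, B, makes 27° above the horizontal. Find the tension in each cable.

ΣF_x = 0: −T_A·cos37° + T_B·cos27° = 0 → T_B = 0.89633·T_A.
ΣF_y = 0: T_A·sin37° + T_B·sin27° = 85.
Substitute: T_A·(0.601815 + 0.89633·0.45399) = 85 → T_A = 84.2635 ≈ 84.26 lb.
Then T_B = 0.89633 × 84.2635 = 75.53 lb.

T_A = 84.26 lb, T_B = 75.53 lb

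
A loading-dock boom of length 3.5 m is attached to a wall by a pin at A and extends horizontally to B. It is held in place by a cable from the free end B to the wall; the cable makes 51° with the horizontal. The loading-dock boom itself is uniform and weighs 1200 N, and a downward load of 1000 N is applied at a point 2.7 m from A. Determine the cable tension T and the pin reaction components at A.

ΣM about A: T·sin51°·3.5 − 1200·1.75 − 1000·2.7 = 0 → T = 4800/(3.5·0.777146) = 1764.7 ≈ 1765 N.
ΣF_x = 0: A_x − T·cos51° = 0 → A_x = 1764.7 × 0.62932 = 1111 N.
ΣF_y = 0: A_y + T·sin51° − 1200 − 1000 = 0 → A_y = 2200 − 1764.7 × 0.777146 = 828.6 N.

T = 1765 N, A_x = 1111 N, A_y = 828.6 N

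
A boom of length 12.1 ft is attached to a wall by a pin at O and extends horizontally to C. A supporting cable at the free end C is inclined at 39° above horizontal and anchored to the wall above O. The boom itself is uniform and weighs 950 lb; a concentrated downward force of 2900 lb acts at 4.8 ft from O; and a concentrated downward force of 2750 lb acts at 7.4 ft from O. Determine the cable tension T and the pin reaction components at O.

ΣM about O: T·sin39°·12.1 − 950·6.05 − 2900·4.8 − 2750·7.4 = 0 → T = 40017.5/(12.1·0.62932) = 5255.25 ≈ 5255 lb.
ΣF_x = 0: O_x − T·cos39° = 0 → O_x = 5255.25 × 0.777146 = 4084 lb.
ΣF_y = 0: O_y + T·sin39° − 950 − 2900 − 2750 = 0 → O_y = 6600 − 5255.25 × 0.62932 = 3293 lb.

T = 5255 lb, O_x = 4084 lb, O_y = 3293 lb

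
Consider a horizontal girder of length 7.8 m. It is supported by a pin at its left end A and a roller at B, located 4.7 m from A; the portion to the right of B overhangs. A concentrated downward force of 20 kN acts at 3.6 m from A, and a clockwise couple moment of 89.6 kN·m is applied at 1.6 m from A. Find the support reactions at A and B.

A_x = 0, A_y = -14.38 kN, B_y = 34.38 kN

Moments about A: B_y·4.7 − 20·3.6 − 89.6 = 0 → B_y = 161.6/4.7 = 34.383 ≈ 34.38 kN.
ΣF_y = 0: A_y + 34.383 − 20 = 0 → A_y = -14.38 kN.
ΣF_x = 0: no horizontal applied forces, so A_x = 0.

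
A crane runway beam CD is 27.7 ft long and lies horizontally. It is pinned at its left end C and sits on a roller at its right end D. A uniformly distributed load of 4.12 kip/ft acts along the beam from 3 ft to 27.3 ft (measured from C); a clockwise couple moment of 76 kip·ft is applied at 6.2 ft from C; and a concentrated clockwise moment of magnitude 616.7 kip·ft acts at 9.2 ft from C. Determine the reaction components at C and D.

Resultant of the distributed load: 4.12 × 24.3 = 100.116 kip at 15.15 ft from C.
Moments about C: D_y·27.7 − (4.12·24.3)·15.15 − 76 − 616.7 = 0 → D_y = 2209.4574/27.7 = 79.7638 ≈ 79.76 kip.
ΣF_y = 0: C_y + 79.7638 − 4.12·24.3 = 0 → C_y = 20.35 kip.
ΣF_x = 0: no horizontal applied forces, so C_x = 0.

C_x = 0, C_y = 20.35 kip, D_y = 79.76 kip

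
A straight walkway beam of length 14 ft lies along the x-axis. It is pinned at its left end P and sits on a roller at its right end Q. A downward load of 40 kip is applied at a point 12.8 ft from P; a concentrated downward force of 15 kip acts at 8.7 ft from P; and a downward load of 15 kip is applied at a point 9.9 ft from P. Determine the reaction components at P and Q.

P_x = 0, P_y = 13.50 kip, Q_y = 56.50 kip

Taking moments about P: Q_y·14 − 40·12.8 − 15·8.7 − 15·9.9 = 0 → Q_y = 791/14 = 56.50 kip.
ΣF_y = 0: P_y + 56.5 − 40 − 15 − 15 = 0 → P_y = 13.50 kip.
ΣF_x = 0: no horizontal applied forces, so P_x = 0.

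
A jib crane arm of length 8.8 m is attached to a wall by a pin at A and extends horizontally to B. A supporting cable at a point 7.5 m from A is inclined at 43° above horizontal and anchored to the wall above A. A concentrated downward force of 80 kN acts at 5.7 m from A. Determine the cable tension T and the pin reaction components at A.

T = 89.15 kN, A_x = 65.20 kN, A_y = 19.20 kN

ΣM about A: T·sin43°·7.5 − 80·5.7 = 0 → T = 456/(7.5·0.681998) = 89.1498 ≈ 89.15 kN.
ΣF_x = 0: A_x − T·cos43° = 0 → A_x = 89.1498 × 0.731354 = 65.20 kN.
ΣF_y = 0: A_y + T·sin43° − 80 = 0 → A_y = 80 − 89.1498 × 0.681998 = 19.20 kN.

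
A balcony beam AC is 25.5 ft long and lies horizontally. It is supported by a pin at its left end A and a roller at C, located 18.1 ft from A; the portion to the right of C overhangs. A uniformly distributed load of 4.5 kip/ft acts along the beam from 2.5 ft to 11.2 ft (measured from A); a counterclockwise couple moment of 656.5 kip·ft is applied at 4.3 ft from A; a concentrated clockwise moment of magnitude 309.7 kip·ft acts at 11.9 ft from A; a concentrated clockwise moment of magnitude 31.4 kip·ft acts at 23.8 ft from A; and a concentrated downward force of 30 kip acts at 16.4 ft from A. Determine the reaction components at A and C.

A_x = 0, A_y = 44.58 kip, C_y = 24.57 kip

Resultant of the distributed load: 4.5 × 8.7 = 39.15 kip at 6.85 ft from A.
Taking moments about A: C_y·18.1 − (4.5·8.7)·6.85 + 656.5 − 309.7 − 31.4 − 30·16.4 = 0 → C_y = 444.7775/18.1 = 24.5733 ≈ 24.57 kip.
ΣF_y = 0: A_y + 24.5733 − 4.5·8.7 − 30 = 0 → A_y = 44.58 kip.
ΣF_x = 0: no horizontal applied forces, so A_x = 0.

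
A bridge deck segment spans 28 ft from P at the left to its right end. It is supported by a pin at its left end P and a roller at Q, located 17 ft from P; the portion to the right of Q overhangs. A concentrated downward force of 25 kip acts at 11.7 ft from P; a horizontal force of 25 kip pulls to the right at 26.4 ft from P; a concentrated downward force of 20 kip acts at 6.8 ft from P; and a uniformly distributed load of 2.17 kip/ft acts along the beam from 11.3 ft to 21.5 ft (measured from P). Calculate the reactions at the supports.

P_x = -25.00 kip, P_y = 20.58 kip, Q_y = 46.56 kip

Resultant of the distributed load: 2.17 × 10.2 = 22.134 kip at 16.4 ft from P.
Moments about P: Q_y·17 − 25·11.7 − 20·6.8 − (2.17·10.2)·16.4 = 0 → Q_y = 791.4976/17 = 46.5587 ≈ 46.56 kip.
ΣF_y = 0: P_y + 46.5587 − 25 − 20 − 2.17·10.2 = 0 → P_y = 20.58 kip.
ΣF_x = 0: P_x + 25 = 0 → P_x = -25.00 kip.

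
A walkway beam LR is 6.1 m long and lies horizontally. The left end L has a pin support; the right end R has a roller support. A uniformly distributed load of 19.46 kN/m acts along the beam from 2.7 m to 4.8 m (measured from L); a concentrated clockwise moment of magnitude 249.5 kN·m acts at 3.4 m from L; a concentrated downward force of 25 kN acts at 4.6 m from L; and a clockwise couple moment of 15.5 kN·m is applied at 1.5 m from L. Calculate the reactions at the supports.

Resultant of the distributed load: 19.46 × 2.1 = 40.866 kN at 3.75 m from L.
ΣM about L: R_y·6.1 − (19.46·2.1)·3.75 − 249.5 − 25·4.6 − 15.5 = 0 → R_y = 533.2475/6.1 = 87.4176 ≈ 87.42 kN.
ΣF_y = 0: L_y + 87.4176 − 19.46·2.1 − 25 = 0 → L_y = -21.55 kN.
ΣF_x = 0: no horizontal applied forces, so L_x = 0.

L_x = 0, L_y = -21.55 kN, R_y = 87.42 kN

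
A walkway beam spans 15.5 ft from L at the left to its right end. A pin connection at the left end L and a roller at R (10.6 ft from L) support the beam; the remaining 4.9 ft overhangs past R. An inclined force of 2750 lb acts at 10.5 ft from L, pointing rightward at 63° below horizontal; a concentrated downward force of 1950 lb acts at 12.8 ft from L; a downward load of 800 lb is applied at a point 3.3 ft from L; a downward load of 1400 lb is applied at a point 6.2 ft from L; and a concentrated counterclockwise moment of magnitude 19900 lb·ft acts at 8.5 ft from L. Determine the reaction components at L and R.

L_x = -1248 lb, L_y = 2628 lb, R_y = 3972 lb

ΣM about L: R_y·10.6 − 2750·sin63°·10.5 − 1950·12.8 − 800·3.3 − 1400·6.2 + 19900 = 0 → R_y = 42107.8/10.6 = 3972.43 ≈ 3972 lb.
ΣF_y = 0: L_y + 3972.43 − 2750·sin63° − 1950 − 800 − 1400 = 0 → L_y = 2628 lb.
ΣF_x = 0: L_x + 2750·cos63° = 0 → L_x = -1248 lb.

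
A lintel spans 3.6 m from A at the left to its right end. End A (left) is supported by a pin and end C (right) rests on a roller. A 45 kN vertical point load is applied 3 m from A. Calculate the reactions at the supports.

A_x = 0, A_y = 7.500 kN, C_y = 37.50 kN

Taking moments about A: C_y·3.6 − 45·3 = 0 → C_y = 135/3.6 = 37.50 kN.
ΣF_y = 0: A_y + 37.5 − 45 = 0 → A_y = 7.500 kN.
ΣF_x = 0: no horizontal applied forces, so A_x = 0.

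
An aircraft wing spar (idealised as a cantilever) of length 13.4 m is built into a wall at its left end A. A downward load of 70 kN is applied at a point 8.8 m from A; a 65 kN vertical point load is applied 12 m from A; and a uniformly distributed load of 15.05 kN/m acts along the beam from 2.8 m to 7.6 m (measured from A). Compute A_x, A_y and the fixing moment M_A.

Resultant of the distributed load: 15.05 × 4.8 = 72.24 kN at 5.2 m from A.
ΣF_x = 0: A_x = 0.
ΣF_y = 0: A_y − 70 − 65 − 15.05·4.8 = 0 → A_y = 207.2 kN.
ΣM about A: M_A − 70·8.8 − 65·12 − (15.05·4.8)·5.2 = 0 → M_A = 1772 kN·m.

A_x = 0, A_y = 207.2 kN, M_A = 1772 kN·m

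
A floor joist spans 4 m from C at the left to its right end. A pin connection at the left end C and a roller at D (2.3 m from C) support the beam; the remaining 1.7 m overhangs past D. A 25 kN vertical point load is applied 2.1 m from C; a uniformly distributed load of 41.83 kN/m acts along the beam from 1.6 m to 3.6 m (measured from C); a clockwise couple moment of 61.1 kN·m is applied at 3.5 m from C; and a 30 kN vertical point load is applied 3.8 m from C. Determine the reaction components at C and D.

Resultant of the distributed load: 41.83 × 2 = 83.66 kN at 2.6 m from C.
ΣM about C: D_y·2.3 − 25·2.1 − (41.83·2)·2.6 − 61.1 − 30·3.8 = 0 → D_y = 445.116/2.3 = 193.529 ≈ 193.5 kN.
ΣF_y = 0: C_y + 193.529 − 25 − 41.83·2 − 30 = 0 → C_y = -54.87 kN.
ΣF_x = 0: no horizontal applied forces, so C_x = 0.

C_x = 0, C_y = -54.87 kN, D_y = 193.5 kN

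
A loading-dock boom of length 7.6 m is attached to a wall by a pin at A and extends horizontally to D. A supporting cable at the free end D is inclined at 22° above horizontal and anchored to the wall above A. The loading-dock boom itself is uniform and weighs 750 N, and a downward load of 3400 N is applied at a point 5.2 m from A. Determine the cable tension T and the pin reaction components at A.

ΣM about A: T·sin22°·7.6 − 750·3.8 − 3400·5.2 = 0 → T = 20530/(7.6·0.374607) = 7211.07 ≈ 7211 N.
ΣF_x = 0: A_x − T·cos22° = 0 → A_x = 7211.07 × 0.927184 = 6686 N.
ΣF_y = 0: A_y + T·sin22° − 750 − 3400 = 0 → A_y = 4150 − 7211.07 × 0.374607 = 1449 N.

T = 7211 N, A_x = 6686 N, A_y = 1449 N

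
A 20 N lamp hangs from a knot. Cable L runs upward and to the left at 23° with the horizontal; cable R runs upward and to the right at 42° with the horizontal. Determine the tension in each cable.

T_L = 16.40 N, T_R = 20.31 N

ΣF_x = 0: −T_L·cos23° + T_R·cos42° = 0 → T_R = 1.23866·T_L.
ΣF_y = 0: T_L·sin23° + T_R·sin42° = 20.
Substitute: T_L·(0.390731 + 1.23866·0.669131) = 20 → T_L = 16.3994 ≈ 16.40 N.
Then T_R = 1.23866 × 16.3994 = 20.31 N.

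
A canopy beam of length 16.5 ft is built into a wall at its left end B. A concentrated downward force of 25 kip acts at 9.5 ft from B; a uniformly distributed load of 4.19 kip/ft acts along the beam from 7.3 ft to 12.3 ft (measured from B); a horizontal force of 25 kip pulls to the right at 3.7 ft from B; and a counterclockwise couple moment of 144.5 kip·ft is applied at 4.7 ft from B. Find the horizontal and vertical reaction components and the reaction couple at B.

Resultant of the distributed load: 4.19 × 5 = 20.95 kip at 9.8 ft from B.
ΣF_x = 0: B_x + 25 = 0 → B_x = -25.00 kip.
ΣF_y = 0: B_y − 25 − 4.19·5 = 0 → B_y = 45.95 kip.
ΣM about B: M_B − 25·9.5 − (4.19·5)·9.8 + 144.5 = 0 → M_B = 298.3 kip·ft.

B_x = -25.00 kip, B_y = 45.95 kip, M_B = 298.3 kip·ft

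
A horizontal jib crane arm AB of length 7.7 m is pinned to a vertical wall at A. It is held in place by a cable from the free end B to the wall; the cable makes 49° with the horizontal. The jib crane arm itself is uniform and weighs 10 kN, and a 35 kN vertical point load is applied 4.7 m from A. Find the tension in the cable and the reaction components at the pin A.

T = 34.93 kN, A_x = 22.92 kN, A_y = 18.64 kN

ΣM about A: T·sin49°·7.7 − 10·3.85 − 35·4.7 = 0 → T = 203/(7.7·0.75471) = 34.9321 ≈ 34.93 kN.
ΣF_x = 0: A_x − T·cos49° = 0 → A_x = 34.9321 × 0.656059 = 22.92 kN.
ΣF_y = 0: A_y + T·sin49° − 10 − 35 = 0 → A_y = 45 − 34.9321 × 0.75471 = 18.64 kN.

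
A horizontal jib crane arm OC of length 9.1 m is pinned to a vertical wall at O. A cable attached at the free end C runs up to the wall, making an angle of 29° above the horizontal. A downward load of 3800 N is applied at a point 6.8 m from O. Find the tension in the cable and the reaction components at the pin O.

ΣM about O: T·sin29°·9.1 − 3800·6.8 = 0 → T = 25840/(9.1·0.48481) = 5857.06 ≈ 5857 N.
ΣF_x = 0: O_x − T·cos29° = 0 → O_x = 5857.06 × 0.87462 = 5123 N.
ΣF_y = 0: O_y + T·sin29° − 3800 = 0 → O_y = 3800 − 5857.06 × 0.48481 = 960.4 N.

T = 5857 N, O_x = 5123 N, O_y = 960.4 N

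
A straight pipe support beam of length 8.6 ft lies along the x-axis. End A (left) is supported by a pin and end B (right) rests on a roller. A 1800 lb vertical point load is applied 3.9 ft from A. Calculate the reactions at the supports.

A_x = 0, A_y = 983.7 lb, B_y = 816.3 lb

Taking moments about A: B_y·8.6 − 1800·3.9 = 0 → B_y = 7020/8.6 = 816.279 ≈ 816.3 lb.
ΣF_y = 0: A_y + 816.279 − 1800 = 0 → A_y = 983.7 lb.
ΣF_x = 0: no horizontal applied forces, so A_x = 0.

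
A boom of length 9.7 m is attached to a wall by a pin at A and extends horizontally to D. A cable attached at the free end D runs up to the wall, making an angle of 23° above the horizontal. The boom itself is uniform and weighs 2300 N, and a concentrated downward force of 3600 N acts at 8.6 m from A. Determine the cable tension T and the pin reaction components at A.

T = 11110 N, A_x = 10230 N, A_y = 1558 N

ΣM about A: T·sin23°·9.7 − 2300·4.85 − 3600·8.6 = 0 → T = 42115/(9.7·0.390731) = 11111.9 ≈ 11110 N.
ΣF_x = 0: A_x − T·cos23° = 0 → A_x = 11111.9 × 0.920505 = 10230 N.
ΣF_y = 0: A_y + T·sin23° − 2300 − 3600 = 0 → A_y = 5900 − 11111.9 × 0.390731 = 1558 N.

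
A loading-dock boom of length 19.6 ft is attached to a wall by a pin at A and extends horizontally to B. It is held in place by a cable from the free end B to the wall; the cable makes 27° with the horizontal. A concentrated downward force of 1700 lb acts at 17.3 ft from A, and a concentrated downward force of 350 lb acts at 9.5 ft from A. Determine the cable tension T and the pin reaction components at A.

ΣM about A: T·sin27°·19.6 − 1700·17.3 − 350·9.5 = 0 → T = 32735/(19.6·0.45399) = 3678.83 ≈ 3679 lb.
ΣF_x = 0: A_x − T·cos27° = 0 → A_x = 3678.83 × 0.891007 = 3278 lb.
ΣF_y = 0: A_y + T·sin27° − 1700 − 350 = 0 → A_y = 2050 − 3678.83 × 0.45399 = 379.8 lb.

T = 3679 lb, A_x = 3278 lb, A_y = 379.8 lb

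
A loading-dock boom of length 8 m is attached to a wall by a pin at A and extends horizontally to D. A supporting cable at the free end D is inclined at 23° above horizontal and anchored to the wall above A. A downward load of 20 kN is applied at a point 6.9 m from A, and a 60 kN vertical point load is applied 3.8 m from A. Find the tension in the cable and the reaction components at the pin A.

T = 117.1 kN, A_x = 107.8 kN, A_y = 34.25 kN

ΣM about A: T·sin23°·8 − 20·6.9 − 60·3.8 = 0 → T = 366/(8·0.390731) = 117.088 ≈ 117.1 kN.
ΣF_x = 0: A_x − T·cos23° = 0 → A_x = 117.088 × 0.920505 = 107.8 kN.
ΣF_y = 0: A_y + T·sin23° − 20 − 60 = 0 → A_y = 80 − 117.088 × 0.390731 = 34.25 kN.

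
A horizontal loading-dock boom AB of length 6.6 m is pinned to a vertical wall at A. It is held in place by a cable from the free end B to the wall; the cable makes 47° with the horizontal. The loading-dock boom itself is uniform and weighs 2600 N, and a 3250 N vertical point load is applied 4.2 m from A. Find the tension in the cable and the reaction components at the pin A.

T = 4605 N, A_x = 3141 N, A_y = 2482 N

ΣM about A: T·sin47°·6.6 − 2600·3.3 − 3250·4.2 = 0 → T = 22230/(6.6·0.731354) = 4605.41 ≈ 4605 N.
ΣF_x = 0: A_x − T·cos47° = 0 → A_x = 4605.41 × 0.681998 = 3141 N.
ΣF_y = 0: A_y + T·sin47° − 2600 − 3250 = 0 → A_y = 5850 − 4605.41 × 0.731354 = 2482 N.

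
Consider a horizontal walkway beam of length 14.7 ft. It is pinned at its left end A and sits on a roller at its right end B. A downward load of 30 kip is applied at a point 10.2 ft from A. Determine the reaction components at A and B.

A_x = 0, A_y = 9.184 kip, B_y = 20.82 kip

Moments about A: B_y·14.7 − 30·10.2 = 0 → B_y = 306/14.7 = 20.8163 ≈ 20.82 kip.
ΣF_y = 0: A_y + 20.8163 − 30 = 0 → A_y = 9.184 kip.
ΣF_x = 0: no horizontal applied forces, so A_x = 0.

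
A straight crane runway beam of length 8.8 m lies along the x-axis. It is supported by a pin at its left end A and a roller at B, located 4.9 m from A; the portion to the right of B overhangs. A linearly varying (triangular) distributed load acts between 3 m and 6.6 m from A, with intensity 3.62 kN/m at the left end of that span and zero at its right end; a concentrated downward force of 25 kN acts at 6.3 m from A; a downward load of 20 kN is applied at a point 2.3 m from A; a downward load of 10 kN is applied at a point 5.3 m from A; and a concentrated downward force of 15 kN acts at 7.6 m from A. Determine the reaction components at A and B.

Resultant of the triangular load: ½ × 3.62 × 3.6 = 6.516 kN, acting at 4.2 m from A (one-third of the span from the peak).
Moments about A: B_y·4.9 − (½·3.62·3.6)·4.2 − 25·6.3 − 20·2.3 − 10·5.3 − 15·7.6 = 0 → B_y = 397.8672/4.9 = 81.1974 ≈ 81.20 kN.
ΣF_y = 0: A_y + 81.1974 − ½·3.62·3.6 − 25 − 20 − 10 − 15 = 0 → A_y = -4.681 kN.
ΣF_x = 0: no horizontal applied forces, so A_x = 0.

A_x = 0, A_y = -4.681 kN, B_y = 81.20 kN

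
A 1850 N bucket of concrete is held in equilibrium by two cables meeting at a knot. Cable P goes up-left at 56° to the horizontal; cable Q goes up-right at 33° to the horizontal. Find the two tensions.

ΣF_x = 0: −T_P·cos56° + T_Q·cos33° = 0 → T_Q = 0.666761·T_P.
ΣF_y = 0: T_P·sin56° + T_Q·sin33° = 1850.
Substitute: T_P·(0.829038 + 0.666761·0.544639) = 1850 → T_P = 1551.78 ≈ 1552 N.
Then T_Q = 0.666761 × 1551.78 = 1035 N.

T_P = 1552 N, T_Q = 1035 N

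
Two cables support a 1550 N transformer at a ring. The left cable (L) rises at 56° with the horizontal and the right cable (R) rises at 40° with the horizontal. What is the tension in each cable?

ΣF_x = 0: −T_L·cos56° + T_R·cos40° = 0 → T_R = 0.729974·T_L.
ΣF_y = 0: T_L·sin56° + T_R·sin40° = 1550.
Substitute: T_L·(0.829038 + 0.729974·0.642788) = 1550 → T_L = 1193.91 ≈ 1194 N.
Then T_R = 0.729974 × 1193.91 = 871.5 N.

T_L = 1194 N, T_R = 871.5 N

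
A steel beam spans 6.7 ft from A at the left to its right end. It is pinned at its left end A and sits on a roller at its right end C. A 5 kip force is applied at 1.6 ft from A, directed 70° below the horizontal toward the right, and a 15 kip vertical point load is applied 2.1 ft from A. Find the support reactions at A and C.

Moments about A: C_y·6.7 − 5·sin70°·1.6 − 15·2.1 = 0 → C_y = 39.0175/6.7 = 5.82351 ≈ 5.824 kip.
ΣF_y = 0: A_y + 5.82351 − 5·sin70° − 15 = 0 → A_y = 13.87 kip.
ΣF_x = 0: A_x + 5·cos70° = 0 → A_x = -1.710 kip.

A_x = -1.710 kip, A_y = 13.87 kip, C_y = 5.824 kip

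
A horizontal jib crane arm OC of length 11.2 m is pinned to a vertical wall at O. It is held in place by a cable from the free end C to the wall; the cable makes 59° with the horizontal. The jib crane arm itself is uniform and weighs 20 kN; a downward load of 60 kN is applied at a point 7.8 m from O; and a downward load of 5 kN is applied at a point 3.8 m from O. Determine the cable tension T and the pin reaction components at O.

T = 62.39 kN, O_x = 32.14 kN, O_y = 31.52 kN

ΣM about O: T·sin59°·11.2 − 20·5.6 − 60·7.8 − 5·3.8 = 0 → T = 599/(11.2·0.857167) = 62.3941 ≈ 62.39 kN.
ΣF_x = 0: O_x − T·cos59° = 0 → O_x = 62.3941 × 0.515038 = 32.14 kN.
ΣF_y = 0: O_y + T·sin59° − 20 − 60 − 5 = 0 → O_y = 85 − 62.3941 × 0.857167 = 31.52 kN.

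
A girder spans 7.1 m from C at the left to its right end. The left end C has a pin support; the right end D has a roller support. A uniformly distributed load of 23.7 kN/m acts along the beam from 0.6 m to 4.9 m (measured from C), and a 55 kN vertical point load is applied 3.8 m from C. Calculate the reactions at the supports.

C_x = 0, C_y = 88.00 kN, D_y = 68.91 kN

Resultant of the distributed load: 23.7 × 4.3 = 101.91 kN at 2.75 m from C.
Moments about C: D_y·7.1 − (23.7·4.3)·2.75 − 55·3.8 = 0 → D_y = 489.2525/7.1 = 68.9088 ≈ 68.91 kN.
ΣF_y = 0: C_y + 68.9088 − 23.7·4.3 − 55 = 0 → C_y = 88.00 kN.
ΣF_x = 0: no horizontal applied forces, so C_x = 0.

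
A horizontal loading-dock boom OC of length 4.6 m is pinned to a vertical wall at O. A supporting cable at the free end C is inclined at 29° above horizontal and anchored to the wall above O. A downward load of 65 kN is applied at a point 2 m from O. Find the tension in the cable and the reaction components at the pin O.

ΣM about O: T·sin29°·4.6 − 65·2 = 0 → T = 130/(4.6·0.48481) = 58.2927 ≈ 58.29 kN.
ΣF_x = 0: O_x − T·cos29° = 0 → O_x = 58.2927 × 0.87462 = 50.98 kN.
ΣF_y = 0: O_y + T·sin29° − 65 = 0 → O_y = 65 − 58.2927 × 0.48481 = 36.74 kN.

T = 58.29 kN, O_x = 50.98 kN, O_y = 36.74 kN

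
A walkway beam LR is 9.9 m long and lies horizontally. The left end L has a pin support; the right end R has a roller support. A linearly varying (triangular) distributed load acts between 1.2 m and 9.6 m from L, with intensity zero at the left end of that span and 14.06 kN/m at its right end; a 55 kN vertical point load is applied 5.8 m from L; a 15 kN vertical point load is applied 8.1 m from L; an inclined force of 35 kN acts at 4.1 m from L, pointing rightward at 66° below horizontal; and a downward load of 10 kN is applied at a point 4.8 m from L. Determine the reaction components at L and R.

Resultant of the triangular load: ½ × 14.06 × 8.4 = 59.052 kN, acting at 6.8 m from L (one-third of the span from the peak).
ΣM about L: R_y·9.9 − (½·14.06·8.4)·6.8 − 55·5.8 − 15·8.1 − 35·sin66°·4.1 − 10·4.8 = 0 → R_y = 1021.15/9.9 = 103.146 ≈ 103.1 kN.
ΣF_y = 0: L_y + 103.146 − ½·14.06·8.4 − 55 − 15 − 35·sin66° − 10 = 0 → L_y = 67.88 kN.
ΣF_x = 0: L_x + 35·cos66° = 0 → L_x = -14.24 kN.

L_x = -14.24 kN, L_y = 67.88 kN, R_y = 103.1 kN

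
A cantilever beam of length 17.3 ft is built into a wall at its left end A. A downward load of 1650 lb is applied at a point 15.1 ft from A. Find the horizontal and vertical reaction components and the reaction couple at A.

A_x = 0, A_y = 1650 lb, M_A = 24920 lb·ft

ΣF_x = 0: A_x = 0.
ΣF_y = 0: A_y − 1650 = 0 → A_y = 1650 lb.
ΣM about A: M_A − 1650·15.1 = 0 → M_A = 24920 lb·ft.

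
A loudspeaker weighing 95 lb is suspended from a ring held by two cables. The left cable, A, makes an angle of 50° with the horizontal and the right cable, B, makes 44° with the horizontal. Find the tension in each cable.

ΣF_x = 0: −T_A·cos50° + T_B·cos44° = 0 → T_B = 0.89358·T_A.
ΣF_y = 0: T_A·sin50° + T_B·sin44° = 95.
Substitute: T_A·(0.766044 + 0.89358·0.694658) = 95 → T_A = 68.5042 ≈ 68.50 lb.
Then T_B = 0.89358 × 68.5042 = 61.21 lb.

T_A = 68.50 lb, T_B = 61.21 lb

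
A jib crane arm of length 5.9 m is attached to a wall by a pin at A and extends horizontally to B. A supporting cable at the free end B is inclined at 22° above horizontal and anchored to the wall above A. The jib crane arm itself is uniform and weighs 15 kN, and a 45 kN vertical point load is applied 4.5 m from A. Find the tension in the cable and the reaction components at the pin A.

T = 111.6 kN, A_x = 103.5 kN, A_y = 18.18 kN

ΣM about A: T·sin22°·5.9 − 15·2.95 − 45·4.5 = 0 → T = 246.75/(5.9·0.374607) = 111.642 ≈ 111.6 kN.
ΣF_x = 0: A_x − T·cos22° = 0 → A_x = 111.642 × 0.927184 = 103.5 kN.
ΣF_y = 0: A_y + T·sin22° − 15 − 45 = 0 → A_y = 60 − 111.642 × 0.374607 = 18.18 kN.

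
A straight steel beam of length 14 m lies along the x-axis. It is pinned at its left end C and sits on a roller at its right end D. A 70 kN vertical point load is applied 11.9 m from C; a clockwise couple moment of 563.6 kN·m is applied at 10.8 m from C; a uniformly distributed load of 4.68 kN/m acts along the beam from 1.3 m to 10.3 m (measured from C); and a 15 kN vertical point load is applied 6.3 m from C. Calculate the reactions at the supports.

C_x = 0, C_y = 3.163 kN, D_y = 124.0 kN

Resultant of the distributed load: 4.68 × 9 = 42.12 kN at 5.8 m from C.
ΣM about C: D_y·14 − 70·11.9 − 563.6 − (4.68·9)·5.8 − 15·6.3 = 0 → D_y = 1735.396/14 = 123.957 ≈ 124.0 kN.
ΣF_y = 0: C_y + 123.957 − 70 − 4.68·9 − 15 = 0 → C_y = 3.163 kN.
ΣF_x = 0: no horizontal applied forces, so C_x = 0.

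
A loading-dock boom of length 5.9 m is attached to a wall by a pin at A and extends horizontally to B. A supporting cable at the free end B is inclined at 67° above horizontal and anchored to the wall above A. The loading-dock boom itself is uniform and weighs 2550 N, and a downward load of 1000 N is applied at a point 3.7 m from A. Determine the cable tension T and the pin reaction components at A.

T = 2066 N, A_x = 807.4 N, A_y = 1648 N

ΣM about A: T·sin67°·5.9 − 2550·2.95 − 1000·3.7 = 0 → T = 11222.5/(5.9·0.920505) = 2066.39 ≈ 2066 N.
ΣF_x = 0: A_x − T·cos67° = 0 → A_x = 2066.39 × 0.390731 = 807.4 N.
ΣF_y = 0: A_y + T·sin67° − 2550 − 1000 = 0 → A_y = 3550 − 2066.39 × 0.920505 = 1648 N.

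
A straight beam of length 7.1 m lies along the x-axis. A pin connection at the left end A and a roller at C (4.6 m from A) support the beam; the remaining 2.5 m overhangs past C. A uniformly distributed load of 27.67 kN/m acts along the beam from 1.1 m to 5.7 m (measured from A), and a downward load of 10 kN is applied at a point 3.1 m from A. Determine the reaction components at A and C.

Resultant of the distributed load: 27.67 × 4.6 = 127.282 kN at 3.4 m from A.
ΣM about A: C_y·4.6 − (27.67·4.6)·3.4 − 10·3.1 = 0 → C_y = 463.7588/4.6 = 100.817 ≈ 100.8 kN.
ΣF_y = 0: A_y + 100.817 − 27.67·4.6 − 10 = 0 → A_y = 36.46 kN.
ΣF_x = 0: no horizontal applied forces, so A_x = 0.

A_x = 0, A_y = 36.46 kN, C_y = 100.8 kN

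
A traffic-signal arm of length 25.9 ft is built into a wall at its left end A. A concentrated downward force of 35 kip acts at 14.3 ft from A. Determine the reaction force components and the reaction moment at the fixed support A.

A_x = 0, A_y = 35.00 kip, M_A = 500.5 kip·ft

ΣF_x = 0: A_x = 0.
ΣF_y = 0: A_y − 35 = 0 → A_y = 35.00 kip.
ΣM about A: M_A − 35·14.3 = 0 → M_A = 500.5 kip·ft.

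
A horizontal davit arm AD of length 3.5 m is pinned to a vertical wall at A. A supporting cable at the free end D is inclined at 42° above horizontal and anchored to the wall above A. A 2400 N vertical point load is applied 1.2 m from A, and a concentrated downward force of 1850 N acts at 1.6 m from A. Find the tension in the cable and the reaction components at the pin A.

T = 2494 N, A_x = 1853 N, A_y = 2581 N

ΣM about A: T·sin42°·3.5 − 2400·1.2 − 1850·1.6 = 0 → T = 5840/(3.5·0.669131) = 2493.64 ≈ 2494 N.
ΣF_x = 0: A_x − T·cos42° = 0 → A_x = 2493.64 × 0.743145 = 1853 N.
ΣF_y = 0: A_y + T·sin42° − 2400 − 1850 = 0 → A_y = 4250 − 2493.64 × 0.669131 = 2581 N.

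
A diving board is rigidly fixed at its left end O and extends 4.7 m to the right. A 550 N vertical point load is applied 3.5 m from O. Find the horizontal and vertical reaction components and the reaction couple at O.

O_x = 0, O_y = 550.0 N, M_O = 1925 N·m

ΣF_x = 0: O_x = 0.
ΣF_y = 0: O_y − 550 = 0 → O_y = 550.0 N.
ΣM about O: M_O − 550·3.5 = 0 → M_O = 1925 N·m.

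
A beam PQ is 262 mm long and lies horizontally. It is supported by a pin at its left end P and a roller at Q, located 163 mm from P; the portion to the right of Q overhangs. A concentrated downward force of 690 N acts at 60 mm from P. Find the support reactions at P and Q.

ΣM about P: Q_y·163 − 690·60 = 0 → Q_y = 41400/163 = 253.988 ≈ 254.0 N.
ΣF_y = 0: P_y + 253.988 − 690 = 0 → P_y = 436.0 N.
ΣF_x = 0: no horizontal applied forces, so P_x = 0.

P_x = 0, P_y = 436.0 N, Q_y = 254.0 N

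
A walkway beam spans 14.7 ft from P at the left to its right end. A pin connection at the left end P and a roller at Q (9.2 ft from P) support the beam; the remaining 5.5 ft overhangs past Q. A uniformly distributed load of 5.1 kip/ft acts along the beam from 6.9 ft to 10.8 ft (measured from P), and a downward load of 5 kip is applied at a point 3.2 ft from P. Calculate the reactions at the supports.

P_x = 0, P_y = 4.018 kip, Q_y = 20.87 kip

Resultant of the distributed load: 5.1 × 3.9 = 19.89 kip at 8.85 ft from P.
Taking moments about P: Q_y·9.2 − (5.1·3.9)·8.85 − 5·3.2 = 0 → Q_y = 192.0265/9.2 = 20.8724 ≈ 20.87 kip.
ΣF_y = 0: P_y + 20.8724 − 5.1·3.9 − 5 = 0 → P_y = 4.018 kip.
ΣF_x = 0: no horizontal applied forces, so P_x = 0.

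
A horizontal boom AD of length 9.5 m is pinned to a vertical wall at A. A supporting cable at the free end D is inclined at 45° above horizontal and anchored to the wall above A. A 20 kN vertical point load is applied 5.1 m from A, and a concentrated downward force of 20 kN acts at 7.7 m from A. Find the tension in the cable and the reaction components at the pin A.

ΣM about A: T·sin45°·9.5 − 20·5.1 − 20·7.7 = 0 → T = 256/(9.5·0.707107) = 38.1093 ≈ 38.11 kN.
ΣF_x = 0: A_x − T·cos45° = 0 → A_x = 38.1093 × 0.707107 = 26.95 kN.
ΣF_y = 0: A_y + T·sin45° − 20 − 20 = 0 → A_y = 40 − 38.1093 × 0.707107 = 13.05 kN.

T = 38.11 kN, A_x = 26.95 kN, A_y = 13.05 kN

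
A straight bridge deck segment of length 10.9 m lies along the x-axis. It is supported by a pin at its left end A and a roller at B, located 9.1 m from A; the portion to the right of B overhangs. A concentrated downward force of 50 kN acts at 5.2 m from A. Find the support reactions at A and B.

Taking moments about A: B_y·9.1 − 50·5.2 = 0 → B_y = 260/9.1 = 28.5714 ≈ 28.57 kN.
ΣF_y = 0: A_y + 28.5714 − 50 = 0 → A_y = 21.43 kN.
ΣF_x = 0: no horizontal applied forces, so A_x = 0.

A_x = 0, A_y = 21.43 kN, B_y = 28.57 kN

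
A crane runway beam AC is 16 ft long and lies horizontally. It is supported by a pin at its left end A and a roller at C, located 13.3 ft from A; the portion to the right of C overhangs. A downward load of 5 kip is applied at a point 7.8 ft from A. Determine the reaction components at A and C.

Taking moments about A: C_y·13.3 − 5·7.8 = 0 → C_y = 39/13.3 = 2.93233 ≈ 2.932 kip.
ΣF_y = 0: A_y + 2.93233 − 5 = 0 → A_y = 2.068 kip.
ΣF_x = 0: no horizontal applied forces, so A_x = 0.

A_x = 0, A_y = 2.068 kip, C_y = 2.932 kip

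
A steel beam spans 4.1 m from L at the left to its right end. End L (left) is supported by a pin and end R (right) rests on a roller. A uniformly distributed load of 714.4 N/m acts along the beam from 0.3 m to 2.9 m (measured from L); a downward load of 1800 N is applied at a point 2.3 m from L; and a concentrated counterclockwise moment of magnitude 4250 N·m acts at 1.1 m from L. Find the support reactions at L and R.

Resultant of the distributed load: 714.4 × 2.6 = 1857.44 N at 1.6 m from L.
Moments about L: R_y·4.1 − (714.4·2.6)·1.6 − 1800·2.3 + 4250 = 0 → R_y = 2861.904/4.1 = 698.025 ≈ 698.0 N.
ΣF_y = 0: L_y + 698.025 − 714.4·2.6 − 1800 = 0 → L_y = 2959 N.
ΣF_x = 0: no horizontal applied forces, so L_x = 0.

L_x = 0, L_y = 2959 N, R_y = 698.0 N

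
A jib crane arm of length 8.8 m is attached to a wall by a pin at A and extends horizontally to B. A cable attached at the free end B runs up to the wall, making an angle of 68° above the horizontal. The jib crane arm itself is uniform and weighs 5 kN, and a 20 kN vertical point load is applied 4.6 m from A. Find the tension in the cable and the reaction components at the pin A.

T = 13.97 kN, A_x = 5.234 kN, A_y = 12.05 kN

ΣM about A: T·sin68°·8.8 − 5·4.4 − 20·4.6 = 0 → T = 114/(8.8·0.927184) = 13.9719 ≈ 13.97 kN.
ΣF_x = 0: A_x − T·cos68° = 0 → A_x = 13.9719 × 0.374607 = 5.234 kN.
ΣF_y = 0: A_y + T·sin68° − 5 − 20 = 0 → A_y = 25 − 13.9719 × 0.927184 = 12.05 kN.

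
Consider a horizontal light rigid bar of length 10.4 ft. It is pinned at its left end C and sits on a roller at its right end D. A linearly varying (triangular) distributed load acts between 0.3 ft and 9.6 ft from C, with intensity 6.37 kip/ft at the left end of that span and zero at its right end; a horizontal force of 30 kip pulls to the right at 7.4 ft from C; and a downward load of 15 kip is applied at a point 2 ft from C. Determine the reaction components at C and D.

C_x = -30.00 kip, C_y = 32.05 kip, D_y = 12.57 kip

Resultant of the triangular load: ½ × 6.37 × 9.3 = 29.6205 kip, acting at 3.4 ft from C (one-third of the span from the peak).
Moments about C: D_y·10.4 − (½·6.37·9.3)·3.4 − 15·2 = 0 → D_y = 130.7097/10.4 = 12.5682 ≈ 12.57 kip.
ΣF_y = 0: C_y + 12.5682 − ½·6.37·9.3 − 15 = 0 → C_y = 32.05 kip.
ΣF_x = 0: C_x + 30 = 0 → C_x = -30.00 kip.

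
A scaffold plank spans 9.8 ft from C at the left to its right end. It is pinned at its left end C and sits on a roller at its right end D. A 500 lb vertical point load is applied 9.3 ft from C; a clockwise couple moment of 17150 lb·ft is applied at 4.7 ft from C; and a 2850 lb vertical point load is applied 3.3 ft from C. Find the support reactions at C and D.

ΣM about C: D_y·9.8 − 500·9.3 − 17150 − 2850·3.3 = 0 → D_y = 31205/9.8 = 3184.18 ≈ 3184 lb.
ΣF_y = 0: C_y + 3184.18 − 500 − 2850 = 0 → C_y = 165.8 lb.
ΣF_x = 0: no horizontal applied forces, so C_x = 0.

C_x = 0, C_y = 165.8 lb, D_y = 3184 lb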